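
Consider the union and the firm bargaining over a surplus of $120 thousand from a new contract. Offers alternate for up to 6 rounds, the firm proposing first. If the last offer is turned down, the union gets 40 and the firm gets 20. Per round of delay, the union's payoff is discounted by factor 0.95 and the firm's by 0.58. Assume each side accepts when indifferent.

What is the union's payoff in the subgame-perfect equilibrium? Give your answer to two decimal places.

103.10

Round 6 (the union proposes): the firm gets 20 if talks fail, so the union offers 20 and keeps 100.
Round 5 (the firm proposes): the union can get 100 next round, worth 0.95 × 100 = 95 now, so the firm offers 95, keeping 25.
Round 4 (the union proposes): the firm can get 25 next round, worth 0.58 × 25 = 14.5 now, so the union offers 14.5, keeping 105.5.
Round 3 (the firm proposes): the union can get 105.5 next round, worth 0.95 × 105.5 = 100.225 now; the firm offers that and keeps 19.775.
Round 2 (the union proposes): the firm can get 19.775 next round, worth 0.58 × 19.775 = 11.4695 now. The union offers 11.4695 and keeps 120 − 11.4695 = 108.5305.
Round 1 (the firm proposes): the union can get 108.5305 next round, worth 0.95 × 108.5305 = 103.103975 now. The firm offers 103.103975 and keeps 120 − 103.103975 = 16.896025.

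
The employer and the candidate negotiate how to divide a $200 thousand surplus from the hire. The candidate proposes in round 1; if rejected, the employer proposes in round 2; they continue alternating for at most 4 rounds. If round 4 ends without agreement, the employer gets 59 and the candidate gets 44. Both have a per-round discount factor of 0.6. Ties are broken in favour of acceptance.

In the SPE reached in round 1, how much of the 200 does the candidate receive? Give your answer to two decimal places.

118.30

By backward induction:
Round 4 (the employer proposes): the candidate gets 44 if talks fail, so the employer offers 44 and keeps 156.
Round 3 (the candidate proposes): the employer can get 156 next round, worth 0.6 × 156 = 93.6 now. The candidate offers 93.6 and keeps 200 − 93.6 = 106.4.
Round 2 (the employer proposes): the candidate can get 106.4 next round, worth 0.6 × 106.4 = 63.84 now. The employer offers 63.84 and keeps 200 − 63.84 = 136.16.
Round 1 (the candidate proposes): the employer can get 136.16 next round, worth 0.6 × 136.16 = 81.696 now; the candidate offers that and keeps 118.304.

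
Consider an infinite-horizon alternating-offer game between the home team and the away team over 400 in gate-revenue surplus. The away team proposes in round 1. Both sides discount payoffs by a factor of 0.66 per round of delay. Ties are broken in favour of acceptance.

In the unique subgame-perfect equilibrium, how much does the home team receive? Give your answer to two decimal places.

When the away team proposes, the home team accepts any offer worth at least 0.66 times what the home team would get by proposing next round; and vice versa.
This gives x = 400 − 0.66y and y = 400 − 0.66x, where x and y are each side's share when it proposes.
Hence (1 − 0.66·0.66)x = 400(1 − 0.66), i.e. 0.5644·x = 136.
x ≈ 240.9639; the home team's share is 400 − x ≈ 159.0361.

159.04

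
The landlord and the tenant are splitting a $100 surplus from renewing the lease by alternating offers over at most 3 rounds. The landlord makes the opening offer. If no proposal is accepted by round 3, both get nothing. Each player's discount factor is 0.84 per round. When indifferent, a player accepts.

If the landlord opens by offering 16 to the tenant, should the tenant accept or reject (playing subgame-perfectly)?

Round 3 (the landlord proposes): the tenant will accept anything ≥ 0, so the landlord offers 0 and keeps 100.
Round 2 (the tenant proposes): the landlord can get 100 next round, worth 0.84 × 100 = 84 now, so the tenant offers 84, keeping 16.
So by rejecting in round 1, the tenant gets 16 next round, worth 0.84 × 16 = 13.44 now.
Offer 16 ≥ 13.44, so the tenant accepts.

Accept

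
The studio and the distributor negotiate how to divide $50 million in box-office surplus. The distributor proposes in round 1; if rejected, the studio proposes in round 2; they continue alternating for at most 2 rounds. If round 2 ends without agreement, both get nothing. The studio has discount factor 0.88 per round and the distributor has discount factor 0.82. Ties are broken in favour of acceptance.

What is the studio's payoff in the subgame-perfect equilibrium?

Round 2 (the studio proposes): the distributor will accept anything ≥ 0, so the studio offers 0 and keeps 50.
Round 1 (the distributor proposes): the studio can get 50 next round, worth 0.88 × 50 = 44 now; the distributor offers that and keeps 6.

44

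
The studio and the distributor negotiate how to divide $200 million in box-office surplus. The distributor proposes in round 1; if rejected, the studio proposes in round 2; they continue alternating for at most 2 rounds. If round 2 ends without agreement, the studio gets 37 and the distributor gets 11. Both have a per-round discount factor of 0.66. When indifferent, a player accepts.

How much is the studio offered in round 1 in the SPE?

Round 2 (the studio proposes): the distributor gets 11 if talks fail, so the studio offers 11 and keeps 189.
Round 1 (the distributor proposes): the studio can get 189 next round, worth 0.66 × 189 = 124.74 now; the distributor offers that and keeps 75.26.

124.74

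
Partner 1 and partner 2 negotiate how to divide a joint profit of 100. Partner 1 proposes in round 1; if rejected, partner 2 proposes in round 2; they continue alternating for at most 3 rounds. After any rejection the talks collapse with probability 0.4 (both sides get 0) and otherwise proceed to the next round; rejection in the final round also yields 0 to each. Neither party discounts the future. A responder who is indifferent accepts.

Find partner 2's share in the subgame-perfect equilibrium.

Round 3 (partner 1 proposes): rejection yields 0 for partner 2; partner 1 offers 0 and keeps 100.
Round 2 (partner 2 proposes): rejecting gives partner 1 an expected 0.6 × 100 = 60, so partner 2 offers 60, keeping 40.
Round 1 (partner 1 proposes): rejecting gives partner 2 an expected 0.6 × 40 = 24, so partner 1 offers 24, keeping 76.

24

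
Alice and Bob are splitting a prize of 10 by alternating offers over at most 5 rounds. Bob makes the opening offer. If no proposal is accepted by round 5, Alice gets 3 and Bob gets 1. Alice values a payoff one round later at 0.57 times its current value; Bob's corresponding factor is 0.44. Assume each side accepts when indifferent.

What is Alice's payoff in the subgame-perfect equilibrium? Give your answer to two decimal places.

Round 5 (Bob proposes): Alice gets 3 if talks fail, so Bob offers 3 and keeps 7.
Round 4 (Alice proposes): Bob can get 7 next round, worth 0.44 × 7 = 3.08 now; Alice offers that and keeps 6.92.
Round 3 (Bob proposes): Alice can get 6.92 next round, worth 0.57 × 6.92 = 3.9444 now, so Bob offers 3.9444, keeping 6.0556.
Round 2 (Alice proposes): Bob can get 6.0556 next round, worth 0.44 × 6.0556 = 2.664464 now. Alice offers 2.664464 and keeps 10 − 2.664464 = 7.335536.
Round 1 (Bob proposes): Alice can get 7.335536 next round, worth 0.57 × 7.335536 = 4.18125552 now. Bob offers 4.18125552 and keeps 10 − 4.18125552 = 5.81874448.

4.18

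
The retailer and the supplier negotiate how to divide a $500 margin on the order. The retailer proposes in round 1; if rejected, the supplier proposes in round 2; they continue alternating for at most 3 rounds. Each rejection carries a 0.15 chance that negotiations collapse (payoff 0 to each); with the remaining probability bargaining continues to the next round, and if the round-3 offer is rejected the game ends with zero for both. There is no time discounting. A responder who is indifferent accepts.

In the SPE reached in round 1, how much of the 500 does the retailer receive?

Round 3 (the retailer proposes): the supplier will accept anything ≥ 0, so the retailer offers 0 and keeps 500.
Round 2 (the supplier proposes): rejecting gives the retailer an expected 0.85 × 500 = 425. The supplier offers 425 and keeps 500 − 425 = 75.
Round 1 (the retailer proposes): rejecting gives the supplier an expected 0.85 × 75 = 63.75; the retailer offers that and keeps 436.25.

436.25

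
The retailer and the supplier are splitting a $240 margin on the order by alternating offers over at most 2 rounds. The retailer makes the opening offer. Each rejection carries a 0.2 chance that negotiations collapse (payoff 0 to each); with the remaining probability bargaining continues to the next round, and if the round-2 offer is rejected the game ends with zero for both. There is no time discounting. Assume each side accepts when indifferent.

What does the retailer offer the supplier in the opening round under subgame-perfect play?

192

Round 2 (the supplier proposes): the retailer will accept anything ≥ 0, so the supplier offers 0 and keeps 240.
Round 1 (the retailer proposes): rejecting gives the supplier an expected 0.8 × 240 = 192; the retailer offers that and keeps 48.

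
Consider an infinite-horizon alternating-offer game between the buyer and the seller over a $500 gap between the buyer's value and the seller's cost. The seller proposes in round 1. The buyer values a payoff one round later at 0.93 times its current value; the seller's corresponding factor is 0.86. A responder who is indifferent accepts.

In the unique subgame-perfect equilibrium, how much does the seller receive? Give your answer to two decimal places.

174.83

Let x be the seller's share when the seller proposes and y be the buyer's share when the buyer proposes.
The buyer accepts iff offered ≥ 0.93·y, so x = 500 − 0.93y. Symmetrically y = 500 − 0.86x.
Substituting: x = 500 − 0.93(500 − 0.86x), giving x(1 − 0.86·0.93) = 500(1 − 0.93).
So x = 500 × 0.07 / 0.2002 ≈ 174.8252, and the buyer receives 500 − x ≈ 325.1748.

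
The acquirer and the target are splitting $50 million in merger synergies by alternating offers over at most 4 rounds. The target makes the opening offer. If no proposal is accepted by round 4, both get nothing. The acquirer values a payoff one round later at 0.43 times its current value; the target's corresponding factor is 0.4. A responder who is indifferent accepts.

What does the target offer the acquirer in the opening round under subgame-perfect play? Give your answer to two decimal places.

Round 4 (the acquirer proposes): the target will accept anything ≥ 0, so the acquirer offers 0 and keeps 50.
Round 3 (the target proposes): the acquirer can get 50 next round, worth 0.43 × 50 = 21.5 now. The target offers 21.5 and keeps 50 − 21.5 = 28.5.
Round 2 (the acquirer proposes): the target can get 28.5 next round, worth 0.4 × 28.5 = 11.4 now; the acquirer offers that and keeps 38.6.
Round 1 (the target proposes): the acquirer can get 38.6 next round, worth 0.43 × 38.6 = 16.598 now, so the target offers 16.598, keeping 33.402.

16.60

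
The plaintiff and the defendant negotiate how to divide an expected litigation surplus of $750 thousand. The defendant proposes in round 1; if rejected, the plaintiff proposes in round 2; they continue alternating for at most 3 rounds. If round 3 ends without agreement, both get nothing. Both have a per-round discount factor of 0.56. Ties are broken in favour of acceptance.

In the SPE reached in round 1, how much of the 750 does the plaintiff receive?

Round 3 (the defendant proposes): the plaintiff will accept anything ≥ 0, so the defendant offers 0 and keeps 750.
Round 2 (the plaintiff proposes): the defendant can get 750 next round, worth 0.56 × 750 = 420 now; the plaintiff offers that and keeps 330.
Round 1 (the defendant proposes): the plaintiff can get 330 next round, worth 0.56 × 330 = 184.8 now; the defendant offers that and keeps 565.2.

184.8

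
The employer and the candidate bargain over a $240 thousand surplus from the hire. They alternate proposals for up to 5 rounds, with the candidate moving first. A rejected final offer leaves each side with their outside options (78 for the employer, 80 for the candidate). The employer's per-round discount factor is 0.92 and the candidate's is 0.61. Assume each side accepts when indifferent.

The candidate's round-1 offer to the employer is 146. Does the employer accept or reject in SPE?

Reject

Work out the employer's continuation value if the offer is rejected.
Round 5 (the candidate proposes): the employer gets 78 if talks fail, so the candidate offers 78 and keeps 162.
Round 4 (the employer proposes): the candidate can get 162 next round, worth 0.61 × 162 = 98.82 now; the employer offers that and keeps 141.18.
Round 3 (the candidate proposes): the employer can get 141.18 next round, worth 0.92 × 141.18 = 129.8856 now. The candidate offers 129.8856 and keeps 240 − 129.8856 = 110.1144.
Round 2 (the employer proposes): the candidate can get 110.1144 next round, worth 0.61 × 110.1144 = 67.169784 now; the employer offers that and keeps 172.830216.
So by rejecting in round 1, the employer gets 172.830216 next round, worth 0.92 × 172.830216 = 159.00379872 now.
Offer 146 < 159.00379872, so the employer rejects.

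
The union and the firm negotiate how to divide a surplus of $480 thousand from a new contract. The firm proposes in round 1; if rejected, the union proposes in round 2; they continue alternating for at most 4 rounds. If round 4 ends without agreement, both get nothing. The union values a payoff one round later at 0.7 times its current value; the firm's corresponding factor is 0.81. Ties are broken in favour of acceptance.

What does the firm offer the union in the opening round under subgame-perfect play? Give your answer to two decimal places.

254.35

Round 4 (the union proposes): the firm will accept anything ≥ 0, so the union offers 0 and keeps 480.
Round 3 (the firm proposes): the union can get 480 next round, worth 0.7 × 480 = 336 now, so the firm offers 336, keeping 144.
Round 2 (the union proposes): the firm can get 144 next round, worth 0.81 × 144 = 116.64 now, so the union offers 116.64, keeping 363.36.
Round 1 (the firm proposes): the union can get 363.36 next round, worth 0.7 × 363.36 = 254.352 now, so the firm offers 254.352, keeping 225.648.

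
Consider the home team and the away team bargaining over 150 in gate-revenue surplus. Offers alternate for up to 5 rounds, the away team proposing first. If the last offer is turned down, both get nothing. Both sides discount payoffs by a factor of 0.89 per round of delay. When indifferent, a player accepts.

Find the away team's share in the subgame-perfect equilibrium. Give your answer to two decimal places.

Round 5 (the away team proposes): rejection yields 0 for the home team; the away team offers 0 and keeps 150.
Round 4 (the home team proposes): the away team can get 150 next round, worth 0.89 × 150 = 133.5 now. The home team offers 133.5 and keeps 150 − 133.5 = 16.5.
Round 3 (the away team proposes): the home team can get 16.5 next round, worth 0.89 × 16.5 = 14.685 now. The away team offers 14.685 and keeps 150 − 14.685 = 135.315.
Round 2 (the home team proposes): the away team can get 135.315 next round, worth 0.89 × 135.315 = 120.43035 now. The home team offers 120.43035 and keeps 150 − 120.43035 = 29.56965.
Round 1 (the away team proposes): the home team can get 29.56965 next round, worth 0.89 × 29.56965 = 26.3169885 now, so the away team offers 26.3169885, keeping 123.6830115.

123.68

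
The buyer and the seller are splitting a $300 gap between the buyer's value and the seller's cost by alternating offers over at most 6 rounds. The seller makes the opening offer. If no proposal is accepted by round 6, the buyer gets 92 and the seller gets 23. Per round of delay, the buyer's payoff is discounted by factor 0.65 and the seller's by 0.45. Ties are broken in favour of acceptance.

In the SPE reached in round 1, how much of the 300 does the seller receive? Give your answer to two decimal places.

145.97

Round 6 (the buyer proposes): the seller gets 23 if talks fail, so the buyer offers 23 and keeps 277.
Round 5 (the seller proposes): the buyer can get 277 next round, worth 0.65 × 277 = 180.05 now; the seller offers that and keeps 119.95.
Round 4 (the buyer proposes): the seller can get 119.95 next round, worth 0.45 × 119.95 = 53.9775 now, so the buyer offers 53.9775, keeping 246.0225.
Round 3 (the seller proposes): the buyer can get 246.0225 next round, worth 0.65 × 246.0225 = 159.914625 now, so the seller offers 159.914625, keeping 140.085375.
Round 2 (the buyer proposes): the seller can get 140.085375 next round, worth 0.45 × 140.085375 = 63.03841875 now. The buyer offers 63.03841875 and keeps 300 − 63.03841875 = 236.96158125.
Round 1 (the seller proposes): the buyer can get 236.96158125 next round, worth 0.65 × 236.96158125 = 154.0250278125 now. The seller offers 154.0250278125 and keeps 300 − 154.0250278125 = 145.9749721875.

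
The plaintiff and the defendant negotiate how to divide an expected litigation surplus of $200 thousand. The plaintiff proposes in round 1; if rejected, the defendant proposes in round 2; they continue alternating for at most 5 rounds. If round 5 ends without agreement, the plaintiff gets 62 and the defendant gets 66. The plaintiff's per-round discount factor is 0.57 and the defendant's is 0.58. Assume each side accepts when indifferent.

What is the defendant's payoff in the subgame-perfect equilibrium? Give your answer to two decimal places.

73.58

Work backward from the last round.
Round 5 (the plaintiff proposes): the defendant gets 66 if talks fail, so the plaintiff offers 66 and keeps 134.
Round 4 (the defendant proposes): the plaintiff can get 134 next round, worth 0.57 × 134 = 76.38 now; the defendant offers that and keeps 123.62.
Round 3 (the plaintiff proposes): the defendant can get 123.62 next round, worth 0.58 × 123.62 = 71.6996 now, so the plaintiff offers 71.6996, keeping 128.3004.
Round 2 (the defendant proposes): the plaintiff can get 128.3004 next round, worth 0.57 × 128.3004 = 73.131228 now, so the defendant offers 73.131228, keeping 126.868772.
Round 1 (the plaintiff proposes): the defendant can get 126.868772 next round, worth 0.58 × 126.868772 = 73.58388776 now. The plaintiff offers 73.58388776 and keeps 200 − 73.58388776 = 126.41611224.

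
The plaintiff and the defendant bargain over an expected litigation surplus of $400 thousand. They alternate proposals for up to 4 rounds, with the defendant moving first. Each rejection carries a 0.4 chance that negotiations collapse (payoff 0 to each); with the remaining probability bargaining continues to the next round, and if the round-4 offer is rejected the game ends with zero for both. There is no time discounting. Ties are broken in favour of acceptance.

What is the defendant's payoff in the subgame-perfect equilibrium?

217.6

By backward induction:
Round 4 (the plaintiff proposes): the defendant will accept anything ≥ 0, so the plaintiff offers 0 and keeps 400.
Round 3 (the defendant proposes): rejecting gives the plaintiff an expected 0.6 × 400 = 240, so the defendant offers 240, keeping 160.
Round 2 (the plaintiff proposes): rejecting gives the defendant an expected 0.6 × 160 = 96, so the plaintiff offers 96, keeping 304.
Round 1 (the defendant proposes): rejecting gives the plaintiff an expected 0.6 × 304 = 182.4; the defendant offers that and keeps 217.6.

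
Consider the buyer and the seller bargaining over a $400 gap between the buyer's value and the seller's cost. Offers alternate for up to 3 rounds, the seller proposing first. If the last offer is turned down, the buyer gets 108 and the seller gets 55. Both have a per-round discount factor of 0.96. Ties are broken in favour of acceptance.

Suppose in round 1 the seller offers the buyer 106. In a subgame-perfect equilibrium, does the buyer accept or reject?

Round 3 (the seller proposes): the buyer gets 108 if talks fail, so the seller offers 108 and keeps 292.
Round 2 (the buyer proposes): the seller can get 292 next round, worth 0.96 × 292 = 280.32 now. The buyer offers 280.32 and keeps 400 − 280.32 = 119.68.
So by rejecting in round 1, the buyer gets 119.68 next round, worth 0.96 × 119.68 = 114.8928 now.
Offer 106 < 114.8928, so the buyer rejects.

Reject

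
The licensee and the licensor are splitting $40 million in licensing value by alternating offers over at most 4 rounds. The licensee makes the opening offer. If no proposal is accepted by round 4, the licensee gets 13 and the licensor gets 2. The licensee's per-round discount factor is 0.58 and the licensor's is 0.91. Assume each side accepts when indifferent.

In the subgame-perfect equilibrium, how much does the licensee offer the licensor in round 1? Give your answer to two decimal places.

Round 4 (the licensor proposes): the licensee gets 13 if talks fail, so the licensor offers 13 and keeps 27.
Round 3 (the licensee proposes): the licensor can get 27 next round, worth 0.91 × 27 = 24.57 now. The licensee offers 24.57 and keeps 40 − 24.57 = 15.43.
Round 2 (the licensor proposes): the licensee can get 15.43 next round, worth 0.58 × 15.43 = 8.9494 now. The licensor offers 8.9494 and keeps 40 − 8.9494 = 31.0506.
Round 1 (the licensee proposes): the licensor can get 31.0506 next round, worth 0.91 × 31.0506 = 28.256046 now. The licensee offers 28.256046 and keeps 40 − 28.256046 = 11.743954.

28.26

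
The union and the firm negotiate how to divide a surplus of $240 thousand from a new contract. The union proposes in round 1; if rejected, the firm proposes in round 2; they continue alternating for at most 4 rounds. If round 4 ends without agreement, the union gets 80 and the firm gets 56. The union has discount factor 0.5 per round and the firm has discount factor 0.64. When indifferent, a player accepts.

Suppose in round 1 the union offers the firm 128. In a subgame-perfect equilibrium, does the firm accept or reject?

Work out the firm's continuation value if the offer is rejected.
Round 4 (the firm proposes): the union gets 80 if talks fail, so the firm offers 80 and keeps 160.
Round 3 (the union proposes): the firm can get 160 next round, worth 0.64 × 160 = 102.4 now; the union offers that and keeps 137.6.
Round 2 (the firm proposes): the union can get 137.6 next round, worth 0.5 × 137.6 = 68.8 now. The firm offers 68.8 and keeps 240 − 68.8 = 171.2.
So by rejecting in round 1, the firm gets 171.2 next round, worth 0.64 × 171.2 = 109.568 now.
Offer 128 ≥ 109.568, so the firm accepts.

Accept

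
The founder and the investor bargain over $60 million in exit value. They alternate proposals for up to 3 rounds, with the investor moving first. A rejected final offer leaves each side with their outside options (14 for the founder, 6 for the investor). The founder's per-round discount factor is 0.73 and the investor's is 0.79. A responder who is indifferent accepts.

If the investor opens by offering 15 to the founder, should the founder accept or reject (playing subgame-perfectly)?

Reject

Round 3 (the investor proposes): the founder gets 14 if talks fail, so the investor offers 14 and keeps 46.
Round 2 (the founder proposes): the investor can get 46 next round, worth 0.79 × 46 = 36.34 now. The founder offers 36.34 and keeps 60 − 36.34 = 23.66.
So by rejecting in round 1, the founder gets 23.66 next round, worth 0.73 × 23.66 = 17.2718 now.
Offer 15 < 17.2718, so the founder rejects.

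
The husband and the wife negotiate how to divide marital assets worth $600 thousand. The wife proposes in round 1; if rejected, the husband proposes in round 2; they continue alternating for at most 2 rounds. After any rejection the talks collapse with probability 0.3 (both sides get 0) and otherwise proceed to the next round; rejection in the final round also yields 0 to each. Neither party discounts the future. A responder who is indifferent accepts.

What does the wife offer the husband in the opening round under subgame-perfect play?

420

By backward induction:
Round 2 (the husband proposes): the wife will accept anything ≥ 0, so the husband offers 0 and keeps 600.
Round 1 (the wife proposes): rejecting gives the husband an expected 0.7 × 600 = 420; the wife offers that and keeps 180.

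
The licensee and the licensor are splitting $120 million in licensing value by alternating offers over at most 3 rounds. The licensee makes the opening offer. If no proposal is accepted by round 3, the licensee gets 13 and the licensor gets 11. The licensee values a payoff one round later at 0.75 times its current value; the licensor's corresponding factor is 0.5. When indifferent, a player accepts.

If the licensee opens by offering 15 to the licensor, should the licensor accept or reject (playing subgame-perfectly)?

Work out the licensor's continuation value if the offer is rejected.
Round 3 (the licensee proposes): the licensor gets 11 if talks fail, so the licensee offers 11 and keeps 109.
Round 2 (the licensor proposes): the licensee can get 109 next round, worth 0.75 × 109 = 81.75 now, so the licensor offers 81.75, keeping 38.25.
So by rejecting in round 1, the licensor gets 38.25 next round, worth 0.5 × 38.25 = 19.125 now.
Offer 15 < 19.125, so the licensor rejects.

Reject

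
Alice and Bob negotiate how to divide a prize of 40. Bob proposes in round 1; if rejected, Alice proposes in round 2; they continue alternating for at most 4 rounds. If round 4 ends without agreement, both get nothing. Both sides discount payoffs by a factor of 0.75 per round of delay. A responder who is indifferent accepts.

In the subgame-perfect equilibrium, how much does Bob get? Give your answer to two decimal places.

Round 4 (Alice proposes): Bob will accept anything ≥ 0, so Alice offers 0 and keeps 40.
Round 3 (Bob proposes): Alice can get 40 next round, worth 0.75 × 40 = 30 now. Bob offers 30 and keeps 40 − 30 = 10.
Round 2 (Alice proposes): Bob can get 10 next round, worth 0.75 × 10 = 7.5 now. Alice offers 7.5 and keeps 40 − 7.5 = 32.5.
Round 1 (Bob proposes): Alice can get 32.5 next round, worth 0.75 × 32.5 = 24.375 now. Bob offers 24.375 and keeps 40 − 24.375 = 15.625.

15.63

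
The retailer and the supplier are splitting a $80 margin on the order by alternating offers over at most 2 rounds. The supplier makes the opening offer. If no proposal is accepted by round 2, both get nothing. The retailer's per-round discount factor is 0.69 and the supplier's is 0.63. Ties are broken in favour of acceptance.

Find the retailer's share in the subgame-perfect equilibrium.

Work backward from the last round.
Round 2 (the retailer proposes): the supplier will accept anything ≥ 0, so the retailer offers 0 and keeps 80.
Round 1 (the supplier proposes): the retailer can get 80 next round, worth 0.69 × 80 = 55.2 now; the supplier offers that and keeps 24.8.

55.2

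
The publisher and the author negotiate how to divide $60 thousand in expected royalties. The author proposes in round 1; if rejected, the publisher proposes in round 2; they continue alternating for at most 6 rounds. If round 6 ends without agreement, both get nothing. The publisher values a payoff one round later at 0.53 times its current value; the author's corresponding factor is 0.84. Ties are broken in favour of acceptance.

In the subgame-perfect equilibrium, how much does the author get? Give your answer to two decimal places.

Work backward from the last round.
Round 6 (the publisher proposes): the author will accept anything ≥ 0, so the publisher offers 0 and keeps 60.
Round 5 (the author proposes): the publisher can get 60 next round, worth 0.53 × 60 = 31.8 now; the author offers that and keeps 28.2.
Round 4 (the publisher proposes): the author can get 28.2 next round, worth 0.84 × 28.2 = 23.688 now; the publisher offers that and keeps 36.312.
Round 3 (the author proposes): the publisher can get 36.312 next round, worth 0.53 × 36.312 = 19.24536 now. The author offers 19.24536 and keeps 60 − 19.24536 = 40.75464.
Round 2 (the publisher proposes): the author can get 40.75464 next round, worth 0.84 × 40.75464 = 34.2338976 now. The publisher offers 34.2338976 and keeps 60 − 34.2338976 = 25.7661024.
Round 1 (the author proposes): the publisher can get 25.7661024 next round, worth 0.53 × 25.7661024 = 13.656034272 now, so the author offers 13.656034272, keeping 46.343965728.

46.34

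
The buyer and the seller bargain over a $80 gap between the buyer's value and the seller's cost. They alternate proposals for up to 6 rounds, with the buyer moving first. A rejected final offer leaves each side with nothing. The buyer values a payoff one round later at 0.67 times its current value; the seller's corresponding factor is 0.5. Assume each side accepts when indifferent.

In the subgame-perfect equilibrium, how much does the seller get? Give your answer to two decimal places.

Round 6 (the seller proposes): rejection yields 0 for the buyer; the seller offers 0 and keeps 80.
Round 5 (the buyer proposes): the seller can get 80 next round, worth 0.5 × 80 = 40 now, so the buyer offers 40, keeping 40.
Round 4 (the seller proposes): the buyer can get 40 next round, worth 0.67 × 40 = 26.8 now, so the seller offers 26.8, keeping 53.2.
Round 3 (the buyer proposes): the seller can get 53.2 next round, worth 0.5 × 53.2 = 26.6 now, so the buyer offers 26.6, keeping 53.4.
Round 2 (the seller proposes): the buyer can get 53.4 next round, worth 0.67 × 53.4 = 35.778 now, so the seller offers 35.778, keeping 44.222.
Round 1 (the buyer proposes): the seller can get 44.222 next round, worth 0.5 × 44.222 = 22.111 now, so the buyer offers 22.111, keeping 57.889.

22.11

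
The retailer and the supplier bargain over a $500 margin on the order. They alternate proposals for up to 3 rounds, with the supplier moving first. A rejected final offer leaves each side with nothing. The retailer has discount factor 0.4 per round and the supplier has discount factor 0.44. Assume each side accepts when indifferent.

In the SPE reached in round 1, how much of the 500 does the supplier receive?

Solve by backward induction from round 3.
Round 3 (the supplier proposes): rejection yields 0 for the retailer; the supplier offers 0 and keeps 500.
Round 2 (the retailer proposes): the supplier can get 500 next round, worth 0.44 × 500 = 220 now, so the retailer offers 220, keeping 280.
Round 1 (the supplier proposes): the retailer can get 280 next round, worth 0.4 × 280 = 112 now; the supplier offers that and keeps 388.

388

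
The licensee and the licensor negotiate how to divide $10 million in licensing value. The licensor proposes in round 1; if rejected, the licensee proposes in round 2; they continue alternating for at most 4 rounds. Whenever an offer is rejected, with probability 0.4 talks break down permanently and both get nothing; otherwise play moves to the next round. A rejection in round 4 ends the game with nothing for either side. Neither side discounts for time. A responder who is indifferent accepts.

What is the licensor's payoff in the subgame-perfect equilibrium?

By backward induction:
Round 4 (the licensee proposes): rejection yields 0 for the licensor; the licensee offers 0 and keeps 10.
Round 3 (the licensor proposes): rejecting gives the licensee an expected 0.6 × 10 = 6, so the licensor offers 6, keeping 4.
Round 2 (the licensee proposes): rejecting gives the licensor an expected 0.6 × 4 = 2.4, so the licensee offers 2.4, keeping 7.6.
Round 1 (the licensor proposes): rejecting gives the licensee an expected 0.6 × 7.6 = 4.56, so the licensor offers 4.56, keeping 5.44.

5.44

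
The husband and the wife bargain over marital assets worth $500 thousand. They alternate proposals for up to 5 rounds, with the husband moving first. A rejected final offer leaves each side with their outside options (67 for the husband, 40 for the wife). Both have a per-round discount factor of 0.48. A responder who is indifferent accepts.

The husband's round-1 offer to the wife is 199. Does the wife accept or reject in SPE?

Round 5 (the husband proposes): the wife gets 40 if talks fail, so the husband offers 40 and keeps 460.
Round 4 (the wife proposes): the husband can get 460 next round, worth 0.48 × 460 = 220.8 now; the wife offers that and keeps 279.2.
Round 3 (the husband proposes): the wife can get 279.2 next round, worth 0.48 × 279.2 = 134.016 now; the husband offers that and keeps 365.984.
Round 2 (the wife proposes): the husband can get 365.984 next round, worth 0.48 × 365.984 = 175.67232 now, so the wife offers 175.67232, keeping 324.32768.
So by rejecting in round 1, the wife gets 324.32768 next round, worth 0.48 × 324.32768 = 155.6772864 now.
Offer 199 ≥ 155.6772864, so the wife accepts.

Accept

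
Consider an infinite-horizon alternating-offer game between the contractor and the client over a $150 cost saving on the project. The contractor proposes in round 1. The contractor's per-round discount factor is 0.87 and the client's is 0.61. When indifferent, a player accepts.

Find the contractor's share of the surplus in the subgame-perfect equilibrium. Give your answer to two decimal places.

124.65

Let x be the contractor's share when the contractor proposes and y be the client's share when the client proposes.
The client accepts iff offered ≥ 0.61·y, so x = 150 − 0.61y. Symmetrically y = 150 − 0.87x.
Substituting: x = 150 − 0.61(150 − 0.87x), giving x(1 − 0.87·0.61) = 150(1 − 0.61).
So x = 150 × 0.39 / 0.4693 ≈ 124.6537, and the client receives 150 − x ≈ 25.3463.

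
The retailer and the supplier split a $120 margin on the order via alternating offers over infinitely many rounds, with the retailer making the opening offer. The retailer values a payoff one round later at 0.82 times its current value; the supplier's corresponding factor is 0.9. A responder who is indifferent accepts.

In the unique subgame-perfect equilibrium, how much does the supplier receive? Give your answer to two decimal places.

In a stationary SPE each proposer offers the other exactly their discounted continuation value.
If the retailer keeps x when proposing and the supplier keeps y when proposing, then x = 120 − 0.9y and y = 120 − 0.82x.
Solving: x = 120(1 − 0.9) / (1 − 0.82·0.9) = 12 / 0.262 ≈ 45.8015.
The supplier gets 120 − 45.8015 ≈ 74.1985.

74.20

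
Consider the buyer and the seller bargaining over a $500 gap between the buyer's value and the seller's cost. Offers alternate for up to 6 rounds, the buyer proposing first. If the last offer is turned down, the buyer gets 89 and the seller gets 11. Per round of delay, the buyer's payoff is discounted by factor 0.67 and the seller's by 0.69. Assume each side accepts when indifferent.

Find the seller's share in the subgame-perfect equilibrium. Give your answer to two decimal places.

Solve by backward induction from round 6.
Round 6 (the seller proposes): the buyer gets 89 if talks fail, so the seller offers 89 and keeps 411.
Round 5 (the buyer proposes): the seller can get 411 next round, worth 0.69 × 411 = 283.59 now. The buyer offers 283.59 and keeps 500 − 283.59 = 216.41.
Round 4 (the seller proposes): the buyer can get 216.41 next round, worth 0.67 × 216.41 = 144.9947 now. The seller offers 144.9947 and keeps 500 − 144.9947 = 355.0053.
Round 3 (the buyer proposes): the seller can get 355.0053 next round, worth 0.69 × 355.0053 = 244.953657 now. The buyer offers 244.953657 and keeps 500 − 244.953657 = 255.046343.
Round 2 (the seller proposes): the buyer can get 255.046343 next round, worth 0.67 × 255.046343 = 170.88104981 now; the seller offers that and keeps 329.11895019.
Round 1 (the buyer proposes): the seller can get 329.11895019 next round, worth 0.69 × 329.11895019 = 227.0920756311 now, so the buyer offers 227.0920756311, keeping 272.9079243689.

227.09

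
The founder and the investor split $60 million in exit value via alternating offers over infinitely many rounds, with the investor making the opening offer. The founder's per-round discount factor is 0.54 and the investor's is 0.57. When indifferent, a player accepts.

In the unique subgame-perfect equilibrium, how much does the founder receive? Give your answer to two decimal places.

When the investor proposes, the founder accepts any offer worth at least 0.54 times what the founder would get by proposing next round; and vice versa.
This gives x = 60 − 0.54y and y = 60 − 0.57x, where x and y are each side's share when it proposes.
Hence (1 − 0.54·0.57)x = 60(1 − 0.54), i.e. 0.6922·x = 27.6.
x ≈ 39.8729; the founder's share is 60 − x ≈ 20.1271.

20.13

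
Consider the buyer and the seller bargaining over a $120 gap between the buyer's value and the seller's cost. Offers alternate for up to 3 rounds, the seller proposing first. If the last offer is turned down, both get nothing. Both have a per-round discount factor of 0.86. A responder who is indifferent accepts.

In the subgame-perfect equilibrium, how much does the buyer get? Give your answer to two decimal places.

Round 3 (the seller proposes): rejection yields 0 for the buyer; the seller offers 0 and keeps 120.
Round 2 (the buyer proposes): the seller can get 120 next round, worth 0.86 × 120 = 103.2 now, so the buyer offers 103.2, keeping 16.8.
Round 1 (the seller proposes): the buyer can get 16.8 next round, worth 0.86 × 16.8 = 14.448 now. The seller offers 14.448 and keeps 120 − 14.448 = 105.552.

14.45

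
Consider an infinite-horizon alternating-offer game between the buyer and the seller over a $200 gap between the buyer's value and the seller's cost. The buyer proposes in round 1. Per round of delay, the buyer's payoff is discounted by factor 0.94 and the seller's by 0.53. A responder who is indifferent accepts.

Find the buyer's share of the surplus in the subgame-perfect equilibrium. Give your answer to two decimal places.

187.33

In a stationary SPE each proposer offers the other exactly their discounted continuation value.
If the buyer keeps x when proposing and the seller keeps y when proposing, then x = 200 − 0.53y and y = 200 − 0.94x.
Solving: x = 200(1 − 0.53) / (1 − 0.94·0.53) = 94 / 0.5018 ≈ 187.3256.
The seller gets 200 − 187.3256 ≈ 12.6744.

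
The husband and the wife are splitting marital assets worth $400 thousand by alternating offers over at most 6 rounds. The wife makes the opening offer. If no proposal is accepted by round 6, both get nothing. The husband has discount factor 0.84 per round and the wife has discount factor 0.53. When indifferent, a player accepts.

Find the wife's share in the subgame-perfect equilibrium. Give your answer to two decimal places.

105.18

By backward induction:
Round 6 (the husband proposes): rejection yields 0 for the wife; the husband offers 0 and keeps 400.
Round 5 (the wife proposes): the husband can get 400 next round, worth 0.84 × 400 = 336 now, so the wife offers 336, keeping 64.
Round 4 (the husband proposes): the wife can get 64 next round, worth 0.53 × 64 = 33.92 now. The husband offers 33.92 and keeps 400 − 33.92 = 366.08.
Round 3 (the wife proposes): the husband can get 366.08 next round, worth 0.84 × 366.08 = 307.5072 now. The wife offers 307.5072 and keeps 400 − 307.5072 = 92.4928.
Round 2 (the husband proposes): the wife can get 92.4928 next round, worth 0.53 × 92.4928 = 49.021184 now, so the husband offers 49.021184, keeping 350.978816.
Round 1 (the wife proposes): the husband can get 350.978816 next round, worth 0.84 × 350.978816 = 294.82220544 now, so the wife offers 294.82220544, keeping 105.17779456.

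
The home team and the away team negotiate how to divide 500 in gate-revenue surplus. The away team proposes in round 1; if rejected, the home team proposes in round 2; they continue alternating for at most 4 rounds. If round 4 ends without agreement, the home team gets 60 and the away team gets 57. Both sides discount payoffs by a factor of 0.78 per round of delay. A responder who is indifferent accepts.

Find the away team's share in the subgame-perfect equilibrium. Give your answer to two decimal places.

203.97

Solve by backward induction from round 4.
Round 4 (the home team proposes): the away team gets 57 if talks fail, so the home team offers 57 and keeps 443.
Round 3 (the away team proposes): the home team can get 443 next round, worth 0.78 × 443 = 345.54 now. The away team offers 345.54 and keeps 500 − 345.54 = 154.46.
Round 2 (the home team proposes): the away team can get 154.46 next round, worth 0.78 × 154.46 = 120.4788 now. The home team offers 120.4788 and keeps 500 − 120.4788 = 379.5212.
Round 1 (the away team proposes): the home team can get 379.5212 next round, worth 0.78 × 379.5212 = 296.026536 now. The away team offers 296.026536 and keeps 500 − 296.026536 = 203.973464.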